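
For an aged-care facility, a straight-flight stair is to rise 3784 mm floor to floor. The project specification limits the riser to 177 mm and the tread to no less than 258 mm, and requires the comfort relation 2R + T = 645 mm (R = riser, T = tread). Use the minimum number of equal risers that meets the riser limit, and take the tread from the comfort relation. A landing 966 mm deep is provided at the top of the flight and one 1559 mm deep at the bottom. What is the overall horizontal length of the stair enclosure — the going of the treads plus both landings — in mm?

3784 / 177 = 21.38, so 22 risers are needed.
Riser R = 3784 / 22 = 172 mm, within the 177 mm limit.
Tread T = 645 − 2 × 172 = 301 mm (≥ 258 mm).
Treads = 22 − 1 = 21; going = 21 × 301 = 6321 mm.
Add landings: 6321 + 966 + 1559 = 8846 mm.

8846 mm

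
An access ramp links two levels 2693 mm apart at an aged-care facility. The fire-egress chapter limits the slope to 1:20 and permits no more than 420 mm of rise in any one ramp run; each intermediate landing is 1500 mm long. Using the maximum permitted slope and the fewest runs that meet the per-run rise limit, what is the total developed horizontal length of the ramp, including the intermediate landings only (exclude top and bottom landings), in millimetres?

At most 420 each: 2693/420 = 6.41, giving 7 ramp runs. That means 6 intermediate landings.
Horizontal run for 2693 mm of rise at 1:20 is 2693 × 20 = 53860 mm.
Intermediate landings: 6 × 1500 = 9000 mm.
Total developed length = 53860 + 9000 = 62860 mm.

62860 mm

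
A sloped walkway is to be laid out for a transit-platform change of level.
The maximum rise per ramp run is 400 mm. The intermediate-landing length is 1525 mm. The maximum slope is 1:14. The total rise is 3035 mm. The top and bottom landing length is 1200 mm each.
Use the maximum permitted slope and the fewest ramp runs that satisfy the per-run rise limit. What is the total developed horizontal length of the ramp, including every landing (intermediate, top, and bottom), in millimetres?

3035 / 400 = 7.59, so 8 ramp runs are needed. That means 7 intermediate landings.
Horizontal run for 3035 mm of rise at 1:14 is 3035 × 14 = 42490 mm.
Intermediate landings: 7 × 1525 = 10675 mm.
Top and bottom landings: 2 × 1200 = 2400 mm.
Total = 42490 + 10675 + 2400 = 55565 mm.

55565 mm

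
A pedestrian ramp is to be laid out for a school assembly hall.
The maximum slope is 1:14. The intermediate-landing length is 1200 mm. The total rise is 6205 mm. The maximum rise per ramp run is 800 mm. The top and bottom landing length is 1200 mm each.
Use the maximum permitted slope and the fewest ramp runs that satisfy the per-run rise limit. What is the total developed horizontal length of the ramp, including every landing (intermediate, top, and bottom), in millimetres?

⌈6205/800⌉ = 8 ramp runs. That means 7 intermediate landings.
Horizontal run for 6205 mm of rise at 1:14 is 6205 × 14 = 86870 mm.
7 intermediate landings contribute 7 × 1200 = 8400 mm.
Top and bottom landings: 2 × 1200 = 2400 mm.
Total = 86870 + 8400 + 2400 = 97670 mm.

97670 mm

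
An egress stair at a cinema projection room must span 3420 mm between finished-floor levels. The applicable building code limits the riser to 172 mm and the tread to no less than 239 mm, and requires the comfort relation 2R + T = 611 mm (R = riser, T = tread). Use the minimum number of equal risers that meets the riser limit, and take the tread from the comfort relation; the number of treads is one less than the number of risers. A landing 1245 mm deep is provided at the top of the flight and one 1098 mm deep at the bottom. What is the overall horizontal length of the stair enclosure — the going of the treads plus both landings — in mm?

3420 / 172 = 19.88, so 20 risers are needed.
R = 3420 ÷ 20 = 171 mm.
From 2R + T = 611: T = 611 − 342 = 269 mm.
Going = (20 − 1) × 269 = 5111 mm.
Enclosure = 5111 + 1245 + 1098 = 7454 mm.

7454 mm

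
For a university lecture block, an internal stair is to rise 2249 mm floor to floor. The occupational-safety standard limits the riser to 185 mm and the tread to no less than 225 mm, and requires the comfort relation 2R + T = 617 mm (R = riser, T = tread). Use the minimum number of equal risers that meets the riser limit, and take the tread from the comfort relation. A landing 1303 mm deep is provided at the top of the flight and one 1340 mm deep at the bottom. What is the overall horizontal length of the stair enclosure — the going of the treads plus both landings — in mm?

At most 185 each: 2249/185 = 12.16, giving 13 risers.
R = 2249 ÷ 13 = 173 mm.
T = 617 − 2·173 = 271 mm, which satisfies the 225 mm minimum.
Treads = 13 − 1 = 12; going = 12 × 271 = 3252 mm.
Add landings: 3252 + 1303 + 1340 = 5895 mm.

5895 mm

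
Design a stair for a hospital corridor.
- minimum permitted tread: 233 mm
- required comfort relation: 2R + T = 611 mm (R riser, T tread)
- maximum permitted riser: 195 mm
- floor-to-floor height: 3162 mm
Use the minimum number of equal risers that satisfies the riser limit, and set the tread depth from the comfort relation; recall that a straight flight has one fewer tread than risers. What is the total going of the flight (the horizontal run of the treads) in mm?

3824 mm

⌈3162/195⌉ = 17 risers.
Riser R = 3162 / 17 = 186 mm, within the 195 mm limit.
From 2R + T = 611: T = 611 − 372 = 239 mm.
Treads = 17 − 1 = 16; going = 16 × 239 = 3824 mm.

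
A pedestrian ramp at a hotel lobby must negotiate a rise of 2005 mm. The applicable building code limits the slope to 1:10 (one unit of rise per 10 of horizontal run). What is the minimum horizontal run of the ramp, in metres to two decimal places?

20.05 m

Run = rise × 10 = 2005 × 10 = 20050 mm.
20050 mm = 20.05 m.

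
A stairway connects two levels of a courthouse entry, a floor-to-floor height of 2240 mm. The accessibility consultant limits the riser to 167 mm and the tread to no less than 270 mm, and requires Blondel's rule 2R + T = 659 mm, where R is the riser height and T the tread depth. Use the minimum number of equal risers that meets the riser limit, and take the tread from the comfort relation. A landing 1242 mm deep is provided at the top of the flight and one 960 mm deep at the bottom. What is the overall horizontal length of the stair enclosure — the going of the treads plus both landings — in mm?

2240 / 167 = 13.41, so 14 risers are needed.
Each riser is 2240/14 = 160 mm (≤ 167 mm).
Tread T = 659 − 2 × 160 = 339 mm (≥ 270 mm).
Going = (14 − 1) × 339 = 4407 mm.
Add landings: 4407 + 1242 + 960 = 6609 mm.

6609 mm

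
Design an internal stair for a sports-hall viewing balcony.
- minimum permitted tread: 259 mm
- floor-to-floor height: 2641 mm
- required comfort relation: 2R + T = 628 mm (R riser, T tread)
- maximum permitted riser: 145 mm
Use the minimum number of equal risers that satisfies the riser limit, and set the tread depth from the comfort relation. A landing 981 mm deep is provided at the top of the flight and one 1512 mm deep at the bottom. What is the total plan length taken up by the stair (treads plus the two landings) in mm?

2641 / 145 = 18.21, so 19 risers are needed.
Each riser is 2641/19 = 139 mm (≤ 145 mm).
From 2R + T = 628: T = 628 − 278 = 350 mm.
Going = (19 − 1) × 350 = 6300 mm.
Enclosure = 6300 + 981 + 1512 = 8793 mm.

8793 mm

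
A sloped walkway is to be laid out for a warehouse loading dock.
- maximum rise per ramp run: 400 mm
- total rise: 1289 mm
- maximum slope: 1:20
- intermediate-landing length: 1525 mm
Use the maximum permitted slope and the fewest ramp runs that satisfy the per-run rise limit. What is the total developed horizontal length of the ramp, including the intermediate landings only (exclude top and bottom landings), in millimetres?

1289 / 400 = 3.22, so 4 ramp runs are needed. That means 3 intermediate landings.
Ramp run (horizontal) at 1:20: 1289 × 20 = 25780 mm.
3 intermediate landings contribute 3 × 1525 = 4575 mm.
Total developed length = 25780 + 4575 = 30355 mm.

30355 mm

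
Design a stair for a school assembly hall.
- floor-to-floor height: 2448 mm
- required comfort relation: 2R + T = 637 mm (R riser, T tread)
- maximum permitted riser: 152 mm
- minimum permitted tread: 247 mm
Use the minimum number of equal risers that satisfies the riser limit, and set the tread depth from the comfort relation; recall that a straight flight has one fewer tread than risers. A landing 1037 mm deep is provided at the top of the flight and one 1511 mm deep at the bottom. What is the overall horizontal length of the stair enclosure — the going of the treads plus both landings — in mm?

2448 / 152 = 16.105 → round up to 17 risers.
Riser R = 2448 / 17 = 144 mm, within the 152 mm limit.
Tread T = 637 − 2 × 144 = 349 mm (≥ 247 mm).
17 risers give 16 treads; going = 16 × 349 = 5584 mm.
Enclosure = 5584 + 1037 + 1511 = 8132 mm.

8132 mm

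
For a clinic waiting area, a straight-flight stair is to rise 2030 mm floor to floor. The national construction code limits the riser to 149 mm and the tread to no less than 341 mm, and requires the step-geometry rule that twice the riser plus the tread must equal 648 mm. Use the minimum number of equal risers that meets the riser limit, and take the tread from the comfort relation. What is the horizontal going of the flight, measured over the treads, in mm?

2030 / 149 = 13.624 → round up to 14 risers.
R = 2030 ÷ 14 = 145 mm.
From 2R + T = 648: T = 648 − 290 = 358 mm.
Going = (14 − 1) × 358 = 4654 mm.

4654 mm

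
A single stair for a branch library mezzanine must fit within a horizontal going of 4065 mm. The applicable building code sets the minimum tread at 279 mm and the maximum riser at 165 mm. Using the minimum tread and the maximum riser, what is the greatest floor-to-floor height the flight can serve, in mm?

Treads that fit: ⌊4065 / 279⌋ = 14.
Risers = treads + 1 = 15.
Maximum height = 15 × 165 = 2475 mm.

2475 mm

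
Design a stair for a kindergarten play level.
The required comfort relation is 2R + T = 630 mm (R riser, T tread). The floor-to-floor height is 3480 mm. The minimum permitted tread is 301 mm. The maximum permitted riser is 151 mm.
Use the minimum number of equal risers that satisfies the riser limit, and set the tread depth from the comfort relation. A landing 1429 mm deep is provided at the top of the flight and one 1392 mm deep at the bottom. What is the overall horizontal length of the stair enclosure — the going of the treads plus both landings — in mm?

10641 mm

At most 151 each: 3480/151 = 23.05, giving 24 risers.
Riser R = 3480 / 24 = 145 mm, within the 151 mm limit.
Tread T = 630 − 2 × 145 = 340 mm (≥ 301 mm).
Going = (24 − 1) × 340 = 7820 mm.
Enclosure = 7820 + 1429 + 1392 = 10641 mm.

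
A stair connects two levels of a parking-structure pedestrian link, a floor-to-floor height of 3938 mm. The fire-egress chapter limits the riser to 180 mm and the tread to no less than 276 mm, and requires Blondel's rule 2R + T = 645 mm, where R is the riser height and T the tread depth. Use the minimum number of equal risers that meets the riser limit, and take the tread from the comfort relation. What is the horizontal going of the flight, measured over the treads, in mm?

6027 mm

3938 / 180 = 21.88, so 22 risers are needed.
R = 3938 ÷ 22 = 179 mm.
Tread T = 645 − 2 × 179 = 287 mm (≥ 276 mm).
22 risers give 21 treads; going = 21 × 287 = 6027 mm.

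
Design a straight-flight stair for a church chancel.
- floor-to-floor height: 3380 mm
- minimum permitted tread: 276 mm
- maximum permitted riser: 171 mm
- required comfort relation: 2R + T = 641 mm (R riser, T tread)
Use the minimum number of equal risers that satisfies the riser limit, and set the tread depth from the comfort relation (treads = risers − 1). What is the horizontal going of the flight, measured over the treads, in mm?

5757 mm

At most 171 each: 3380/171 = 19.77, giving 20 risers.
Riser R = 3380 / 20 = 169 mm, within the 171 mm limit.
Tread T = 641 − 2 × 169 = 303 mm (≥ 276 mm).
20 risers give 19 treads; going = 19 × 303 = 5757 mm.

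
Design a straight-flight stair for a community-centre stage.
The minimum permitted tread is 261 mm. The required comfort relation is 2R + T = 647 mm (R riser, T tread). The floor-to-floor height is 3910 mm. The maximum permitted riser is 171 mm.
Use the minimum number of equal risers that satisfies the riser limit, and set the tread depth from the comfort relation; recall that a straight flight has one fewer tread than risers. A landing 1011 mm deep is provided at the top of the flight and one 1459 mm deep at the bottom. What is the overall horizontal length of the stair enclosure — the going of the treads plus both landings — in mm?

9224 mm

⌈3910/171⌉ = 23 risers.
R = 3910 ÷ 23 = 170 mm.
T = 647 − 2·170 = 307 mm, which satisfies the 261 mm minimum.
Going = (23 − 1) × 307 = 6754 mm.
Enclosure = 6754 + 1011 + 1459 = 9224 mm.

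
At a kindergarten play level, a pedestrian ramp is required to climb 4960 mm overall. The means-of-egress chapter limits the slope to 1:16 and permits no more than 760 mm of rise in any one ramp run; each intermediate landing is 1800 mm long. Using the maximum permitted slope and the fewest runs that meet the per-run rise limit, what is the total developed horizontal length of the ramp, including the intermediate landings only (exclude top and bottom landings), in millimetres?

90160 mm

At most 760 each: 4960/760 = 6.53, giving 7 ramp runs. That means 6 intermediate landings.
Horizontal run for 4960 mm of rise at 1:16 is 4960 × 16 = 79360 mm.
6 intermediate landings contribute 6 × 1800 = 10800 mm.
Total developed length = 79360 + 10800 = 90160 mm.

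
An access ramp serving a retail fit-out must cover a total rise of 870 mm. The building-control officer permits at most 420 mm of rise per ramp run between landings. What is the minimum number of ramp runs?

3 runs

870 / 420 = 2.07, so 3 ramp runs are needed.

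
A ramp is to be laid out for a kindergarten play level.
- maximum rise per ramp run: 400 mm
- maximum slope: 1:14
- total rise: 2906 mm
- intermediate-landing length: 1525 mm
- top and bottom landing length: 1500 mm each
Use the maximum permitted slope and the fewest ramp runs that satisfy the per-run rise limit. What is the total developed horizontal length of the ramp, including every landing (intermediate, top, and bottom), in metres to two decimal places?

54.36 m

⌈2906/400⌉ = 8 ramp runs. That means 7 intermediate landings.
Horizontal run for 2906 mm of rise at 1:14 is 2906 × 14 = 40684 mm.
Intermediate landings: 7 × 1525 = 10675 mm.
Top and bottom landings: 2 × 1500 = 3000 mm.
Total = 40684 + 10675 + 3000 = 54359 mm.
= 54.36 m.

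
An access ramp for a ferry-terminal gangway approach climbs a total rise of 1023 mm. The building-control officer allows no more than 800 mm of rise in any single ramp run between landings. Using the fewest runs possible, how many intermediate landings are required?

1 intermediate landings

1023 / 800 = 1.28, so 2 ramp runs are needed.
2 runs are separated by 1 intermediate landings.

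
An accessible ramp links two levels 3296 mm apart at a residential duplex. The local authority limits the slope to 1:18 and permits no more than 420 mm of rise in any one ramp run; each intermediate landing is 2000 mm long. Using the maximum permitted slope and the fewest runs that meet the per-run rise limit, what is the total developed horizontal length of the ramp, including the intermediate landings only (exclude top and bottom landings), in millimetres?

3296 / 420 = 7.85, so 8 ramp runs are needed. That means 7 intermediate landings.
Horizontal run for 3296 mm of rise at 1:18 is 3296 × 18 = 59328 mm.
Intermediate landings: 7 × 2000 = 14000 mm.
Developed length = 59328 + 14000 = 73328 mm.

73328 mm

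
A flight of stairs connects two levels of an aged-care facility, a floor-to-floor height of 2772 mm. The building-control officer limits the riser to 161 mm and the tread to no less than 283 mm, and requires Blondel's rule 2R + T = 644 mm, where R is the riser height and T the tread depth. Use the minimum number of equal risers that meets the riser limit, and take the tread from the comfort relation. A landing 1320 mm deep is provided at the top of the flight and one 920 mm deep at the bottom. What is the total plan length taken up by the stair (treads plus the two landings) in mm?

2772 / 161 = 17.217 → round up to 18 risers.
Each riser is 2772/18 = 154 mm (≤ 161 mm).
T = 644 − 2·154 = 336 mm, which satisfies the 283 mm minimum.
Going = (18 − 1) × 336 = 5712 mm.
Add landings: 5712 + 1320 + 920 = 7952 mm.

7952 mm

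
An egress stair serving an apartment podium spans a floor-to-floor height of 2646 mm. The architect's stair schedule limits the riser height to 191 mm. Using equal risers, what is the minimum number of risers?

⌈2646/191⌉ = 14 risers.

14 risers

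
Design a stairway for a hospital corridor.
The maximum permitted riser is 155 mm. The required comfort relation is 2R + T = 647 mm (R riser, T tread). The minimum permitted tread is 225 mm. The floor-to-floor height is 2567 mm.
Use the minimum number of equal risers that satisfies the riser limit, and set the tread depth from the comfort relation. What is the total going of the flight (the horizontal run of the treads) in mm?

5520 mm

⌈2567/155⌉ = 17 risers.
R = 2567 ÷ 17 = 151 mm.
T = 647 − 2·151 = 345 mm, which satisfies the 225 mm minimum.
17 risers give 16 treads; going = 16 × 345 = 5520 mm.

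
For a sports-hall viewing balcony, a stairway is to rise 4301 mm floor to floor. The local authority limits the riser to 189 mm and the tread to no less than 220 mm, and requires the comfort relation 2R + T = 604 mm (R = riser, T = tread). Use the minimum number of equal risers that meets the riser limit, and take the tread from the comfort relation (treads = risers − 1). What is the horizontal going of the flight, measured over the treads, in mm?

4301 / 189 = 22.757 → round up to 23 risers.
Each riser is 4301/23 = 187 mm (≤ 189 mm).
T = 604 − 2·187 = 230 mm, which satisfies the 220 mm minimum.
Going = (23 − 1) × 230 = 5060 mm.

5060 mm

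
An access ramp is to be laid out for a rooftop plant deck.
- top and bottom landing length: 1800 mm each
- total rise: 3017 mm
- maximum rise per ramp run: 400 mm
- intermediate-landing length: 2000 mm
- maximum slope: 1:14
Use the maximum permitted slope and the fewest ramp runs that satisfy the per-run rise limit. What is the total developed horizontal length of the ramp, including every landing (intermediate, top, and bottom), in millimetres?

3017 / 400 = 7.543 → round up to 8 ramp runs. That means 7 intermediate landings.
Ramp run (horizontal) at 1:14: 3017 × 14 = 42238 mm.
Intermediate landings: 7 × 2000 = 14000 mm.
Top and bottom landings: 2 × 1800 = 3600 mm.
Total = 42238 + 14000 + 3600 = 59838 mm.

59838 mm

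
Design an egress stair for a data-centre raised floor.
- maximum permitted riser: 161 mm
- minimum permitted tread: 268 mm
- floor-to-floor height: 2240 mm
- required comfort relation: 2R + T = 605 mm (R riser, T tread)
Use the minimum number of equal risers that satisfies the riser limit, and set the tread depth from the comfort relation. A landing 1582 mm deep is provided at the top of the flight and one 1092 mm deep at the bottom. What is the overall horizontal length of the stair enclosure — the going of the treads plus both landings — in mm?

6379 mm

2240 / 161 = 13.91, so 14 risers are needed.
Riser R = 2240 / 14 = 160 mm, within the 161 mm limit.
From 2R + T = 605: T = 605 − 320 = 285 mm.
14 risers give 13 treads; going = 13 × 285 = 3705 mm.
Enclosure = 3705 + 1582 + 1092 = 6379 mm.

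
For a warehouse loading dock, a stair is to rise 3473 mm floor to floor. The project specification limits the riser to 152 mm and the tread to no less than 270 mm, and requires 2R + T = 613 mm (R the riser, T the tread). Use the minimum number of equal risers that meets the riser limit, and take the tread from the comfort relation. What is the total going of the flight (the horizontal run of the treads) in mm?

At most 152 each: 3473/152 = 22.85, giving 23 risers.
Each riser is 3473/23 = 151 mm (≤ 152 mm).
T = 613 − 2·151 = 311 mm, which satisfies the 270 mm minimum.
Going = (23 − 1) × 311 = 6842 mm.

6842 mm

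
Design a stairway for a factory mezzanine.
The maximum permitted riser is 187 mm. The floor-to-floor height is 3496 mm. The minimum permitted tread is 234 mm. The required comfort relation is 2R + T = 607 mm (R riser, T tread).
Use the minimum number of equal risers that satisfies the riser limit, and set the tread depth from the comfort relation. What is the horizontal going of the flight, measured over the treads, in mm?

3496 / 187 = 18.70, so 19 risers are needed.
Riser R = 3496 / 19 = 184 mm, within the 187 mm limit.
Tread T = 607 − 2 × 184 = 239 mm (≥ 234 mm).
19 risers give 18 treads; going = 18 × 239 = 4302 mm.

4302 mm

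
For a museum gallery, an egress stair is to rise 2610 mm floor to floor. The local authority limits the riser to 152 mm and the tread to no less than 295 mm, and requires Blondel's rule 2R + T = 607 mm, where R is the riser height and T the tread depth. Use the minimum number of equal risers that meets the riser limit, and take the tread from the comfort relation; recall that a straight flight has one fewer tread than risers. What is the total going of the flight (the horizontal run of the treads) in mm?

2610 / 152 = 17.17, so 18 risers are needed.
R = 2610 ÷ 18 = 145 mm.
From 2R + T = 607: T = 607 − 290 = 317 mm.
18 risers give 17 treads; going = 17 × 317 = 5389 mm.

5389 mm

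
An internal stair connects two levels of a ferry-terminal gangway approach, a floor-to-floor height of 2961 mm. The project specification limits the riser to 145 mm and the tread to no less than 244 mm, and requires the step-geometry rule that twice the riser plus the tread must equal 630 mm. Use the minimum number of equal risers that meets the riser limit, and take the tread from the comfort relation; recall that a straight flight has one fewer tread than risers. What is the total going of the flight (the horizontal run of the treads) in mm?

2961 / 145 = 20.421 → round up to 21 risers.
R = 2961 ÷ 21 = 141 mm.
T = 630 − 2·141 = 348 mm, which satisfies the 244 mm minimum.
Treads = 21 − 1 = 20; going = 20 × 348 = 6960 mm.

6960 mm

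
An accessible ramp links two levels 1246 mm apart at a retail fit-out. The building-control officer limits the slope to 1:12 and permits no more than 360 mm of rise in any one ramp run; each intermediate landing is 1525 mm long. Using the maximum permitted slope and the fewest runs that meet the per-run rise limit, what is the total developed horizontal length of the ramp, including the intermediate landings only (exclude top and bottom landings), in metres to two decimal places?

⌈1246/360⌉ = 4 ramp runs. That means 3 intermediate landings.
Ramp run (horizontal) at 1:12: 1246 × 12 = 14952 mm.
3 intermediate landings contribute 3 × 1525 = 4575 mm.
Total developed length = 14952 + 4575 = 19527 mm.
= 19.53 m.

19.53 m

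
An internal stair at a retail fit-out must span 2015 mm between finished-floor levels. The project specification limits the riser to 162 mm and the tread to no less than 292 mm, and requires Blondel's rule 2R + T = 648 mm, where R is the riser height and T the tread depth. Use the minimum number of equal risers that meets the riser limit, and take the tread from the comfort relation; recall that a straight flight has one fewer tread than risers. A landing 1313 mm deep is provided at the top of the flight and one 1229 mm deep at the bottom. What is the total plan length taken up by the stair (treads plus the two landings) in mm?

2015 / 162 = 12.44, so 13 risers are needed.
Riser R = 2015 / 13 = 155 mm, within the 162 mm limit.
T = 648 − 2·155 = 338 mm, which satisfies the 292 mm minimum.
Treads = 13 − 1 = 12; going = 12 × 338 = 4056 mm.
Enclosure = 4056 + 1313 + 1229 = 6598 mm.

6598 mm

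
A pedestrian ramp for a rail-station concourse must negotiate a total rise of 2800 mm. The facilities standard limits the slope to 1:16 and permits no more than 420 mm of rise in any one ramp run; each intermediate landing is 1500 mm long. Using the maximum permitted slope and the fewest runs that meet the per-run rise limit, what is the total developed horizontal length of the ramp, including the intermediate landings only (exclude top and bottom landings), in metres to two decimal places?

53.80 m

⌈2800/420⌉ = 7 ramp runs. That means 6 intermediate landings.
Ramp run (horizontal) at 1:16: 2800 × 16 = 44800 mm.
6 intermediate landings contribute 6 × 1500 = 9000 mm.
Total developed length = 44800 + 9000 = 53800 mm.
= 53.80 m.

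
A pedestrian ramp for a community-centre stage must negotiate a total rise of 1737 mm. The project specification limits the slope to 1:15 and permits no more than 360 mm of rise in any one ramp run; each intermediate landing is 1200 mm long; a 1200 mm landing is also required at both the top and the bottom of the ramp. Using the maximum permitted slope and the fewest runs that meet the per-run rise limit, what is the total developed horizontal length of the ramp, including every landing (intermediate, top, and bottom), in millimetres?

1737 / 360 = 4.825 → round up to 5 ramp runs. That means 4 intermediate landings.
Ramp run (horizontal) at 1:15: 1737 × 15 = 26055 mm.
Intermediate landings: 4 × 1200 = 4800 mm.
Top and bottom landings: 2 × 1200 = 2400 mm.
Total = 26055 + 4800 + 2400 = 33255 mm.

33255 mm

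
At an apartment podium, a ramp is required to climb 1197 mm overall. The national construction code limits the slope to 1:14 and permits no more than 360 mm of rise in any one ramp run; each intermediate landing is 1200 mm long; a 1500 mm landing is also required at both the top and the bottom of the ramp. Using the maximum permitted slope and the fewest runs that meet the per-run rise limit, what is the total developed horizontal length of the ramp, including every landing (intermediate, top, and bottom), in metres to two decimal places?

23.36 m

1197 / 360 = 3.325 → round up to 4 ramp runs. That means 3 intermediate landings.
Ramp run (horizontal) at 1:14: 1197 × 14 = 16758 mm.
3 intermediate landings contribute 3 × 1200 = 3600 mm.
Top and bottom landings: 2 × 1500 = 3000 mm.
Total = 16758 + 3600 + 3000 = 23358 mm.
= 23.36 m.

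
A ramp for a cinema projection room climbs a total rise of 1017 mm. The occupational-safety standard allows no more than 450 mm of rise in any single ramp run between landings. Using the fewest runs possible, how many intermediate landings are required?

2 intermediate landings

1017 / 450 = 2.26, so 3 ramp runs are needed.
3 runs are separated by 2 intermediate landings.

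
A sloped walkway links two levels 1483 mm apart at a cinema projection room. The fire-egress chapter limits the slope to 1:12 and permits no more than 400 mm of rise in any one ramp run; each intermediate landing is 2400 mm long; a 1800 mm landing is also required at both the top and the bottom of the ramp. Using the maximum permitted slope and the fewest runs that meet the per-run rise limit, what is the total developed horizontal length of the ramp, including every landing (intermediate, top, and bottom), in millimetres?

1483 / 400 = 3.71, so 4 ramp runs are needed. That means 3 intermediate landings.
Ramp run (horizontal) at 1:12: 1483 × 12 = 17796 mm.
3 intermediate landings contribute 3 × 2400 = 7200 mm.
Top and bottom landings: 2 × 1800 = 3600 mm.
Total = 17796 + 7200 + 3600 = 28596 mm.

28596 mm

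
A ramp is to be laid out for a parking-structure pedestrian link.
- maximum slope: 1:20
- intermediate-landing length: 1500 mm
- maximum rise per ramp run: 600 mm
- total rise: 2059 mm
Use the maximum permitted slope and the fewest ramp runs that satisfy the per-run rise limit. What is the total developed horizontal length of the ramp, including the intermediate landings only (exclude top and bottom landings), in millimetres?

45680 mm

⌈2059/600⌉ = 4 ramp runs. That means 3 intermediate landings.
Horizontal run for 2059 mm of rise at 1:20 is 2059 × 20 = 41180 mm.
3 intermediate landings contribute 3 × 1500 = 4500 mm.
Total developed length = 41180 + 4500 = 45680 mm.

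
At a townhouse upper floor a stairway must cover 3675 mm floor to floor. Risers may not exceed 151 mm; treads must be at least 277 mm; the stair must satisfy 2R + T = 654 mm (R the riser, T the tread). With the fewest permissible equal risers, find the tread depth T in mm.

3675 / 151 = 24.338 → round up to 25 risers.
Riser R = 3675 / 25 = 147 mm, within the 151 mm limit.
From 2R + T = 654: T = 654 − 294 = 360 mm.

360 mm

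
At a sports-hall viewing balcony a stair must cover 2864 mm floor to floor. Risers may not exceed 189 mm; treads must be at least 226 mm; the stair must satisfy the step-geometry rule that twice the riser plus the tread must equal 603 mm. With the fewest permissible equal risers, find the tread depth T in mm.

245 mm

2864 / 189 = 15.15, so 16 risers are needed.
Each riser is 2864/16 = 179 mm (≤ 189 mm).
T = 603 − 2·179 = 245 mm, which satisfies the 226 mm minimum.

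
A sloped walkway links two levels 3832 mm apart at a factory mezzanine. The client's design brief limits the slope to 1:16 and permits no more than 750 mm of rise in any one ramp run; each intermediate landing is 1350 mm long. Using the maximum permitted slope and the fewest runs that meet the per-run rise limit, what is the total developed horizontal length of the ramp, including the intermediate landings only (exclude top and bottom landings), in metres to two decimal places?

⌈3832/750⌉ = 6 ramp runs. That means 5 intermediate landings.
Horizontal run for 3832 mm of rise at 1:16 is 3832 × 16 = 61312 mm.
Intermediate landings: 5 × 1350 = 6750 mm.
Total developed length = 61312 + 6750 = 68062 mm.
= 68.06 m.

68.06 m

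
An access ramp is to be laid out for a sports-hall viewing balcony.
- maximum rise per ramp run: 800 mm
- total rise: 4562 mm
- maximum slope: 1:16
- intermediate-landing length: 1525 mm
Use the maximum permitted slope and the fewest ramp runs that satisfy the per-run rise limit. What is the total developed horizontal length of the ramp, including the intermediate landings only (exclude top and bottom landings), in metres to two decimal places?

4562 / 800 = 5.70, so 6 ramp runs are needed. That means 5 intermediate landings.
Ramp run (horizontal) at 1:16: 4562 × 16 = 72992 mm.
5 intermediate landings contribute 5 × 1525 = 7625 mm.
Developed length = 72992 + 7625 = 80617 mm.
= 80.62 m.

80.62 m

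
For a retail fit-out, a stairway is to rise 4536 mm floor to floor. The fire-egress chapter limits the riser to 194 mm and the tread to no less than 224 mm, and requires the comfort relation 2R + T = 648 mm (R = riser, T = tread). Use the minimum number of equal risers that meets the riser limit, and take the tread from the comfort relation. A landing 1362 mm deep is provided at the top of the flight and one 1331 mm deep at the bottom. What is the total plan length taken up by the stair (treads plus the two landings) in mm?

8903 mm

4536 / 194 = 23.38, so 24 risers are needed.
Riser R = 4536 / 24 = 189 mm, within the 194 mm limit.
T = 648 − 2·189 = 270 mm, which satisfies the 224 mm minimum.
Treads = 24 − 1 = 23; going = 23 × 270 = 6210 mm.
Add landings: 6210 + 1362 + 1331 = 8903 mm.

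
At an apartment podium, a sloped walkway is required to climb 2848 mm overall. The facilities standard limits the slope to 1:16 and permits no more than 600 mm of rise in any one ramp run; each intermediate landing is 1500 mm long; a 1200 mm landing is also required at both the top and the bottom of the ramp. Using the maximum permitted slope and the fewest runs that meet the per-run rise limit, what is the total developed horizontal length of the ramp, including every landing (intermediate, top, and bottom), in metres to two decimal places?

53.97 m

2848 / 600 = 4.75, so 5 ramp runs are needed. That means 4 intermediate landings.
Horizontal run for 2848 mm of rise at 1:16 is 2848 × 16 = 45568 mm.
4 intermediate landings contribute 4 × 1500 = 6000 mm.
Top and bottom landings: 2 × 1200 = 2400 mm.
Total = 45568 + 6000 + 2400 = 53968 mm.
= 53.97 m.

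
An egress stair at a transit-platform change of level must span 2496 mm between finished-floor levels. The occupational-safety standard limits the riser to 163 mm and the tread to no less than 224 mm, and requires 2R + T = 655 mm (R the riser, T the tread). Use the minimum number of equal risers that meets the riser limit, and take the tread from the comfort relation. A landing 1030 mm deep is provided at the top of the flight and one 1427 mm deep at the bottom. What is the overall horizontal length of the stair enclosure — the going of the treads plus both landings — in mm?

2496 / 163 = 15.313 → round up to 16 risers.
R = 2496 ÷ 16 = 156 mm.
T = 655 − 2·156 = 343 mm, which satisfies the 224 mm minimum.
16 risers give 15 treads; going = 15 × 343 = 5145 mm.
Add landings: 5145 + 1030 + 1427 = 7602 mm.

7602 mm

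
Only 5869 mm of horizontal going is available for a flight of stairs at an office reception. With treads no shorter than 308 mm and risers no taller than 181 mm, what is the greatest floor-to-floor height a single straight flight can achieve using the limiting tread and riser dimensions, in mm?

3620 mm

Treads that fit: ⌊5869 / 308⌋ = 19.
Risers = treads + 1 = 20.
Maximum height = 20 × 181 = 3620 mm.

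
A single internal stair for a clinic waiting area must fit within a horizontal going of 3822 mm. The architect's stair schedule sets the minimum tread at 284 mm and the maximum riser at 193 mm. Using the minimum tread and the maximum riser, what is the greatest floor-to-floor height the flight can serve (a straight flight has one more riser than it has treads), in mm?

2702 mm

Treads that fit: ⌊3822 / 284⌋ = 13.
Risers = treads + 1 = 14.
Maximum height = 14 × 193 = 2702 mm.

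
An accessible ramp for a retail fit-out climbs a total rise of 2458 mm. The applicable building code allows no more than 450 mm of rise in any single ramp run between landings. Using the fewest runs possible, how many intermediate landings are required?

At most 450 each: 2458/450 = 5.46, giving 6 ramp runs.
6 runs are separated by 5 intermediate landings.

5 intermediate landings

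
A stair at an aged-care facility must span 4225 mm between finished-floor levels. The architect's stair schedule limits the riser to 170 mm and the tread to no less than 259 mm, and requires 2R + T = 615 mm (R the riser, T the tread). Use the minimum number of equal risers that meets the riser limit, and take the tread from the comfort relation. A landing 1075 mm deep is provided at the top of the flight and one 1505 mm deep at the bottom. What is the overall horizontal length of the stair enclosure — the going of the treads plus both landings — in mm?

⌈4225/170⌉ = 25 risers.
R = 4225 ÷ 25 = 169 mm.
T = 615 − 2·169 = 277 mm, which satisfies the 259 mm minimum.
25 risers give 24 treads; going = 24 × 277 = 6648 mm.
Enclosure = 6648 + 1075 + 1505 = 9228 mm.

9228 mm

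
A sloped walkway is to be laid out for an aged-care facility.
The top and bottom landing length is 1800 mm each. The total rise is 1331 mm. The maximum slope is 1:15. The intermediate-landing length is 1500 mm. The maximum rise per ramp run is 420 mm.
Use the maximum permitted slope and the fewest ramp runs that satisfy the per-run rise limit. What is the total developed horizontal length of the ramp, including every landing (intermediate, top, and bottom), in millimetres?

At most 420 each: 1331/420 = 3.17, giving 4 ramp runs. That means 3 intermediate landings.
Horizontal run for 1331 mm of rise at 1:15 is 1331 × 15 = 19965 mm.
Intermediate landings: 3 × 1500 = 4500 mm.
Top and bottom landings: 2 × 1800 = 3600 mm.
Total = 19965 + 4500 + 3600 = 28065 mm.

28065 mm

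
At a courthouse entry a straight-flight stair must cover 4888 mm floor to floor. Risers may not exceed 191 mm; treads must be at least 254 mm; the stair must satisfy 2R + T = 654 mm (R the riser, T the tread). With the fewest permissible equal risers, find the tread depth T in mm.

4888 / 191 = 25.59, so 26 risers are needed.
Riser R = 4888 / 26 = 188 mm, within the 191 mm limit.
T = 654 − 2·188 = 278 mm, which satisfies the 254 mm minimum.

278 mm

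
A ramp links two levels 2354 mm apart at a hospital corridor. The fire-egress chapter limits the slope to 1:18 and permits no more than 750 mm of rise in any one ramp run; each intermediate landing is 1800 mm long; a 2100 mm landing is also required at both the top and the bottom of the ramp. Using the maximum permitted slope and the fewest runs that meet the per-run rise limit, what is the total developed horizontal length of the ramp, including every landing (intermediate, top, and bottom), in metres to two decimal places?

51.97 m

2354 / 750 = 3.139 → round up to 4 ramp runs. That means 3 intermediate landings.
Horizontal run for 2354 mm of rise at 1:18 is 2354 × 18 = 42372 mm.
3 intermediate landings contribute 3 × 1800 = 5400 mm.
Top and bottom landings: 2 × 2100 = 4200 mm.
Total = 42372 + 5400 + 4200 = 51972 mm.
= 51.97 m.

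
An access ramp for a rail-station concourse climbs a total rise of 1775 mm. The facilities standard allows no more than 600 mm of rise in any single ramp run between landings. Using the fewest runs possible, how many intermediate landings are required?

2 intermediate landings

1775 / 600 = 2.96, so 3 ramp runs are needed.
3 runs are separated by 2 intermediate landings.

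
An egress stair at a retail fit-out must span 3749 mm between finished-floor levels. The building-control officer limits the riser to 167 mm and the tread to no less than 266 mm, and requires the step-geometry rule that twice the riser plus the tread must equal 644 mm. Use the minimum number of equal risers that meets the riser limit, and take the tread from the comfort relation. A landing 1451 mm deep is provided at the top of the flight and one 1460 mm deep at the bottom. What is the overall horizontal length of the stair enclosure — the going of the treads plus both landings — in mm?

9907 mm

3749 / 167 = 22.449 → round up to 23 risers.
Each riser is 3749/23 = 163 mm (≤ 167 mm).
Tread T = 644 − 2 × 163 = 318 mm (≥ 266 mm).
Treads = 23 − 1 = 22; going = 22 × 318 = 6996 mm.
Enclosure = 6996 + 1451 + 1460 = 9907 mm.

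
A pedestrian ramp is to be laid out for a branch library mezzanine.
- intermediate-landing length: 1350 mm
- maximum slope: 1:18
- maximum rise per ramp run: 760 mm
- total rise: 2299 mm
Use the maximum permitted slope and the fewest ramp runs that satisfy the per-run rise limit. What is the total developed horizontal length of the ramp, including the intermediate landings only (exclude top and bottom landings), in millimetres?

45432 mm

At most 760 each: 2299/760 = 3.02, giving 4 ramp runs. That means 3 intermediate landings.
Ramp run (horizontal) at 1:18: 2299 × 18 = 41382 mm.
Intermediate landings: 3 × 1350 = 4050 mm.
Developed length = 41382 + 4050 = 45432 mm.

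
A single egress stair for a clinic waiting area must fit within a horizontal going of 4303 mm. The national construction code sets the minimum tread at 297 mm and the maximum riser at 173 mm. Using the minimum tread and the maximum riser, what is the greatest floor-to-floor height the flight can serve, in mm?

4303 / 297 = 14.49, so 14 treads fit.
Risers = treads + 1 = 15.
Maximum height = 15 × 173 = 2595 mm.

2595 mm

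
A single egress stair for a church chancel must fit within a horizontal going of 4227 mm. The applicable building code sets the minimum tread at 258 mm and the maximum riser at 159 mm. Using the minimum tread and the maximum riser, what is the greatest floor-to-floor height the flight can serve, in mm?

Treads that fit: ⌊4227 / 258⌋ = 16.
Risers = treads + 1 = 17.
Maximum height = 17 × 159 = 2703 mm.

2703 mm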